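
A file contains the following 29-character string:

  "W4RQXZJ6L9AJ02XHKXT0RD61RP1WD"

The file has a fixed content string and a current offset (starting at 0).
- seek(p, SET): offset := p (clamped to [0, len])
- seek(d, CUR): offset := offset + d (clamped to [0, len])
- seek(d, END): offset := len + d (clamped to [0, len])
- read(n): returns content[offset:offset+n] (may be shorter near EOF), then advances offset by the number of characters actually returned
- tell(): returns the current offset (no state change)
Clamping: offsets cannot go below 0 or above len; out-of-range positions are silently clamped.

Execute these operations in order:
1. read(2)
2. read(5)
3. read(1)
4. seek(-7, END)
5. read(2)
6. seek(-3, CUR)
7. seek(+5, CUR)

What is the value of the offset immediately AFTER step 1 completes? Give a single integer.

After 1 (read(2)): returned 'W4', offset=2

Answer: 2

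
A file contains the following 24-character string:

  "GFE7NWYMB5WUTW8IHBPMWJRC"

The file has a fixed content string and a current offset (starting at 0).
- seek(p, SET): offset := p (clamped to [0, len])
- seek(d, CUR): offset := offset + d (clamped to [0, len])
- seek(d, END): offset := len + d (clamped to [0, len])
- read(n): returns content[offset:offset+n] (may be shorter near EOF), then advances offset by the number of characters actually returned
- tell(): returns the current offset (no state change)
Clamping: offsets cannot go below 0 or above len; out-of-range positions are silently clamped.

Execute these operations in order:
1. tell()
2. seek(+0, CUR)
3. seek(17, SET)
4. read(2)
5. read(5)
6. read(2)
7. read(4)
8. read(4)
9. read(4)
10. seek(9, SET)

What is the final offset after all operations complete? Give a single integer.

After 1 (tell()): offset=0
After 2 (seek(+0, CUR)): offset=0
After 3 (seek(17, SET)): offset=17
After 4 (read(2)): returned 'BP', offset=19
After 5 (read(5)): returned 'MWJRC', offset=24
After 6 (read(2)): returned '', offset=24
After 7 (read(4)): returned '', offset=24
After 8 (read(4)): returned '', offset=24
After 9 (read(4)): returned '', offset=24
After 10 (seek(9, SET)): offset=9

Answer: 9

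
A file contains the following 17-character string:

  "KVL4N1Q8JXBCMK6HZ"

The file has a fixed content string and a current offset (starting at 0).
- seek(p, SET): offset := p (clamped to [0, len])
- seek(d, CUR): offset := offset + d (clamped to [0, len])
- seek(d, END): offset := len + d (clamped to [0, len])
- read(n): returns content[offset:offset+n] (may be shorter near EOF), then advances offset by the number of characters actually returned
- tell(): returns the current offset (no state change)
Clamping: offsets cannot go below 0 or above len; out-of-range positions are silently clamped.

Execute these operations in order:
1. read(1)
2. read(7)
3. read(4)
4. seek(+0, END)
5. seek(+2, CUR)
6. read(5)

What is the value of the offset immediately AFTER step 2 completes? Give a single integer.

After 1 (read(1)): returned 'K', offset=1
After 2 (read(7)): returned 'VL4N1Q8', offset=8

Answer: 8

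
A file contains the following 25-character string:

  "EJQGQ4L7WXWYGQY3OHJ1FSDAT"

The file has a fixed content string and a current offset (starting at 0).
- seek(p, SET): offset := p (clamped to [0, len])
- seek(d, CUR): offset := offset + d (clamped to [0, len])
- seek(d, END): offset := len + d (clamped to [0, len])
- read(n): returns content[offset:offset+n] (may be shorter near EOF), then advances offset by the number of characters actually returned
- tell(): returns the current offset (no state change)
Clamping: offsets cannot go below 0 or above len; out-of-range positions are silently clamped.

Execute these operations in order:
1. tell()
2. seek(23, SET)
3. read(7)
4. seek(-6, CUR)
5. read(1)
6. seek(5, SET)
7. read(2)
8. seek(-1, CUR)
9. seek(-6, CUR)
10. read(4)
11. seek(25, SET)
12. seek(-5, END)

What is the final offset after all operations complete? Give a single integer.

After 1 (tell()): offset=0
After 2 (seek(23, SET)): offset=23
After 3 (read(7)): returned 'AT', offset=25
After 4 (seek(-6, CUR)): offset=19
After 5 (read(1)): returned '1', offset=20
After 6 (seek(5, SET)): offset=5
After 7 (read(2)): returned '4L', offset=7
After 8 (seek(-1, CUR)): offset=6
After 9 (seek(-6, CUR)): offset=0
After 10 (read(4)): returned 'EJQG', offset=4
After 11 (seek(25, SET)): offset=25
After 12 (seek(-5, END)): offset=20

Answer: 20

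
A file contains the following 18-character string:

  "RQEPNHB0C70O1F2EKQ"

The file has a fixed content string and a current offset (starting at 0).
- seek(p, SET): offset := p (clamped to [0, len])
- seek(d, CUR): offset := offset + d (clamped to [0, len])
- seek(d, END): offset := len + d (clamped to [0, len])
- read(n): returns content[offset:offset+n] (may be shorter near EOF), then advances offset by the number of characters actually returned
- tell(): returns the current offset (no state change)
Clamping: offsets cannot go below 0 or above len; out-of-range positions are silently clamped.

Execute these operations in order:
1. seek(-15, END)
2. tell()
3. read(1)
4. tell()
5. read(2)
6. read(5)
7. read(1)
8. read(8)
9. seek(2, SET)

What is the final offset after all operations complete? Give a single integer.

After 1 (seek(-15, END)): offset=3
After 2 (tell()): offset=3
After 3 (read(1)): returned 'P', offset=4
After 4 (tell()): offset=4
After 5 (read(2)): returned 'NH', offset=6
After 6 (read(5)): returned 'B0C70', offset=11
After 7 (read(1)): returned 'O', offset=12
After 8 (read(8)): returned '1F2EKQ', offset=18
After 9 (seek(2, SET)): offset=2

Answer: 2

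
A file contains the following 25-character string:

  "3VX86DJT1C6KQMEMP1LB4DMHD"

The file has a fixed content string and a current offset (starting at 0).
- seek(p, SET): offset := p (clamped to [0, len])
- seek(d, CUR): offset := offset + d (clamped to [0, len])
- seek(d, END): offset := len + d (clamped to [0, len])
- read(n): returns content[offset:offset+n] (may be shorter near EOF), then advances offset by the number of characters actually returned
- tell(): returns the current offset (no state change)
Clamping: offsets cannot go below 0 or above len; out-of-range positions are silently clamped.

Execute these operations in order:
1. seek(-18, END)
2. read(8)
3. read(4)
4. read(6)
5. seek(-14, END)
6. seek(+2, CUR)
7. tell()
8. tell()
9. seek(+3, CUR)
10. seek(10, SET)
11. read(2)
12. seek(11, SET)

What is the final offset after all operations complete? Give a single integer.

Answer: 11

Derivation:
After 1 (seek(-18, END)): offset=7
After 2 (read(8)): returned 'T1C6KQME', offset=15
After 3 (read(4)): returned 'MP1L', offset=19
After 4 (read(6)): returned 'B4DMHD', offset=25
After 5 (seek(-14, END)): offset=11
After 6 (seek(+2, CUR)): offset=13
After 7 (tell()): offset=13
After 8 (tell()): offset=13
After 9 (seek(+3, CUR)): offset=16
After 10 (seek(10, SET)): offset=10
After 11 (read(2)): returned '6K', offset=12
After 12 (seek(11, SET)): offset=11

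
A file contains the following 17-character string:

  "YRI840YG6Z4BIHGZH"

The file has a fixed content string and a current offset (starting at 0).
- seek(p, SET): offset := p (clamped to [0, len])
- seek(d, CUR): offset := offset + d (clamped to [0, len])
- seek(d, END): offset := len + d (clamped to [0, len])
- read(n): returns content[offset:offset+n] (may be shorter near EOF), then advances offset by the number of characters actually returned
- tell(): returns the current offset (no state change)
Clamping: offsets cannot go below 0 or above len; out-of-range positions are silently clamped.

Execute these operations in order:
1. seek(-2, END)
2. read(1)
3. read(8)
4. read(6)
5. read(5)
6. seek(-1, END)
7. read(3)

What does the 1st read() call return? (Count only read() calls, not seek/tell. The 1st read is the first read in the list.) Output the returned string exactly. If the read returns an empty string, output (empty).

After 1 (seek(-2, END)): offset=15
After 2 (read(1)): returned 'Z', offset=16
After 3 (read(8)): returned 'H', offset=17
After 4 (read(6)): returned '', offset=17
After 5 (read(5)): returned '', offset=17
After 6 (seek(-1, END)): offset=16
After 7 (read(3)): returned 'H', offset=17

Answer: Z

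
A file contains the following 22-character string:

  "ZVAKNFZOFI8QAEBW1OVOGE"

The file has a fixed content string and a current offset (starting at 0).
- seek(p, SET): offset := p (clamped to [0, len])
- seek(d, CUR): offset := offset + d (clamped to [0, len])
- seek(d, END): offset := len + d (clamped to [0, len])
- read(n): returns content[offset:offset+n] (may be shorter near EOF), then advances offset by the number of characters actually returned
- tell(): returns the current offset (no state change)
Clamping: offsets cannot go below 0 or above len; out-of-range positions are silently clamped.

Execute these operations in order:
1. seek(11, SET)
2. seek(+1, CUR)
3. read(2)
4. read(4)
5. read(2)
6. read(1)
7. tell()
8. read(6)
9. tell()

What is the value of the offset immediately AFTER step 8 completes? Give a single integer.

Answer: 22

Derivation:
After 1 (seek(11, SET)): offset=11
After 2 (seek(+1, CUR)): offset=12
After 3 (read(2)): returned 'AE', offset=14
After 4 (read(4)): returned 'BW1O', offset=18
After 5 (read(2)): returned 'VO', offset=20
After 6 (read(1)): returned 'G', offset=21
After 7 (tell()): offset=21
After 8 (read(6)): returned 'E', offset=22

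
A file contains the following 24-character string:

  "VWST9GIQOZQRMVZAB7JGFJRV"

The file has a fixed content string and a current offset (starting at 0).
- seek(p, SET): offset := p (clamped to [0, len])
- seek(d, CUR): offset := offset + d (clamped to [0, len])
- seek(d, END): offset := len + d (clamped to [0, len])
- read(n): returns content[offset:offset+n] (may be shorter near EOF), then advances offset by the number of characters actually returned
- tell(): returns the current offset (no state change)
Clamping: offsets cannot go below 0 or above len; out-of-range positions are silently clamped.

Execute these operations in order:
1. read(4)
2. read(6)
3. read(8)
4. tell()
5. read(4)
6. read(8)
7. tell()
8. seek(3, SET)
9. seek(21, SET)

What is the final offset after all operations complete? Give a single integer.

Answer: 21

Derivation:
After 1 (read(4)): returned 'VWST', offset=4
After 2 (read(6)): returned '9GIQOZ', offset=10
After 3 (read(8)): returned 'QRMVZAB7', offset=18
After 4 (tell()): offset=18
After 5 (read(4)): returned 'JGFJ', offset=22
After 6 (read(8)): returned 'RV', offset=24
After 7 (tell()): offset=24
After 8 (seek(3, SET)): offset=3
After 9 (seek(21, SET)): offset=21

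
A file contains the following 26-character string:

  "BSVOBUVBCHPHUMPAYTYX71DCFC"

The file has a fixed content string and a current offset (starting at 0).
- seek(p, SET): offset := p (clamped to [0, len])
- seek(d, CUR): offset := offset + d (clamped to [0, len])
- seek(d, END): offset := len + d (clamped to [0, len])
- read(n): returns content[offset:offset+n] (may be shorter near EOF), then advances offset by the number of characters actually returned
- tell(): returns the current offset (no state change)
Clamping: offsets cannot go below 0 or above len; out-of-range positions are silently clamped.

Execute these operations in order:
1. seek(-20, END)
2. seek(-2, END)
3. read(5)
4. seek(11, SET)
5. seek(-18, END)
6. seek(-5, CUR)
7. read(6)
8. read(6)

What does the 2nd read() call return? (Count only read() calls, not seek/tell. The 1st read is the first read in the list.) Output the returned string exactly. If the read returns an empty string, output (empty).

After 1 (seek(-20, END)): offset=6
After 2 (seek(-2, END)): offset=24
After 3 (read(5)): returned 'FC', offset=26
After 4 (seek(11, SET)): offset=11
After 5 (seek(-18, END)): offset=8
After 6 (seek(-5, CUR)): offset=3
After 7 (read(6)): returned 'OBUVBC', offset=9
After 8 (read(6)): returned 'HPHUMP', offset=15

Answer: OBUVBC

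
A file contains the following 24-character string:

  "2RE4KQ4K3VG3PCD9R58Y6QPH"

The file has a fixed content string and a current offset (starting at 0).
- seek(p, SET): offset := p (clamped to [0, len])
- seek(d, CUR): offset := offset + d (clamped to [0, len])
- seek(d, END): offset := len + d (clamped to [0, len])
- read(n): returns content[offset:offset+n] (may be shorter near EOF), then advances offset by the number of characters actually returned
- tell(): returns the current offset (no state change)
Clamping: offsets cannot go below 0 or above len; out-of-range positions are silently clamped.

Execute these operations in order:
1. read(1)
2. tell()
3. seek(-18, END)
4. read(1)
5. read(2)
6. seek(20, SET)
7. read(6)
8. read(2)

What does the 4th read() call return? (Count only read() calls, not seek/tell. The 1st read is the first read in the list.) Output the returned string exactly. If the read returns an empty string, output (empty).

After 1 (read(1)): returned '2', offset=1
After 2 (tell()): offset=1
After 3 (seek(-18, END)): offset=6
After 4 (read(1)): returned '4', offset=7
After 5 (read(2)): returned 'K3', offset=9
After 6 (seek(20, SET)): offset=20
After 7 (read(6)): returned '6QPH', offset=24
After 8 (read(2)): returned '', offset=24

Answer: 6QPH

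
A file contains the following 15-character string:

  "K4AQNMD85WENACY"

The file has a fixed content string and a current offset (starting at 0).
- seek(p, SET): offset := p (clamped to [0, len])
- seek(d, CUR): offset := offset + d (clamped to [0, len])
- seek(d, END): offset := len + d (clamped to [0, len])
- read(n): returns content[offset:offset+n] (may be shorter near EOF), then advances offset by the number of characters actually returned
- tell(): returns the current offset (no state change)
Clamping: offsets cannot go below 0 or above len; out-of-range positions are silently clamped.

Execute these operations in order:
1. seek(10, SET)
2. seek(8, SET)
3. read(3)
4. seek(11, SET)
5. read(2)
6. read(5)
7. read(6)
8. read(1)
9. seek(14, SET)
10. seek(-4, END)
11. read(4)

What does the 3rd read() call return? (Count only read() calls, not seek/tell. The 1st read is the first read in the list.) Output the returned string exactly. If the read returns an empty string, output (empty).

Answer: CY

Derivation:
After 1 (seek(10, SET)): offset=10
After 2 (seek(8, SET)): offset=8
After 3 (read(3)): returned '5WE', offset=11
After 4 (seek(11, SET)): offset=11
After 5 (read(2)): returned 'NA', offset=13
After 6 (read(5)): returned 'CY', offset=15
After 7 (read(6)): returned '', offset=15
After 8 (read(1)): returned '', offset=15
After 9 (seek(14, SET)): offset=14
After 10 (seek(-4, END)): offset=11
After 11 (read(4)): returned 'NACY', offset=15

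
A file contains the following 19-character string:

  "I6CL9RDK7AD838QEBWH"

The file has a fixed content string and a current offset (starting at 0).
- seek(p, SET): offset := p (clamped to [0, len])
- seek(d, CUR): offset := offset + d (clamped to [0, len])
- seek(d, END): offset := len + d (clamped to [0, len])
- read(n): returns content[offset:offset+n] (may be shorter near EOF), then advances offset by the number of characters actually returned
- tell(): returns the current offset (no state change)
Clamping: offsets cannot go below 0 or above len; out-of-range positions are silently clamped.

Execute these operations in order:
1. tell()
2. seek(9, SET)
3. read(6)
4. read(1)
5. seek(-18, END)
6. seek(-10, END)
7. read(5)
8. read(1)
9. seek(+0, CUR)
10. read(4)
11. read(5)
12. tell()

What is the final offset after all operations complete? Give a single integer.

After 1 (tell()): offset=0
After 2 (seek(9, SET)): offset=9
After 3 (read(6)): returned 'AD838Q', offset=15
After 4 (read(1)): returned 'E', offset=16
After 5 (seek(-18, END)): offset=1
After 6 (seek(-10, END)): offset=9
After 7 (read(5)): returned 'AD838', offset=14
After 8 (read(1)): returned 'Q', offset=15
After 9 (seek(+0, CUR)): offset=15
After 10 (read(4)): returned 'EBWH', offset=19
After 11 (read(5)): returned '', offset=19
After 12 (tell()): offset=19

Answer: 19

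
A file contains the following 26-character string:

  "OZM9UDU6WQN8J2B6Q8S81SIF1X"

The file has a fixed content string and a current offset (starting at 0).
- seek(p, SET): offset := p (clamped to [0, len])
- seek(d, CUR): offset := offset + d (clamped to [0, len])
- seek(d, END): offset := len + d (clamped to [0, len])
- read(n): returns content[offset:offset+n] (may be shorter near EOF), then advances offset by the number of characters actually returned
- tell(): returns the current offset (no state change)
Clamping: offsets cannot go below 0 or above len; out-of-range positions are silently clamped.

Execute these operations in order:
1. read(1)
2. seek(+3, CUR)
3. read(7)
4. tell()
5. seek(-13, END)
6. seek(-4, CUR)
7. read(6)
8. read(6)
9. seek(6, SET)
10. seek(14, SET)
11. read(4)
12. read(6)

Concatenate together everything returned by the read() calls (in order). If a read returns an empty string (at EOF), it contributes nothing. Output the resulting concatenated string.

Answer: OUDU6WQNQN8J2B6Q8S81B6Q8S81SIF

Derivation:
After 1 (read(1)): returned 'O', offset=1
After 2 (seek(+3, CUR)): offset=4
After 3 (read(7)): returned 'UDU6WQN', offset=11
After 4 (tell()): offset=11
After 5 (seek(-13, END)): offset=13
After 6 (seek(-4, CUR)): offset=9
After 7 (read(6)): returned 'QN8J2B', offset=15
After 8 (read(6)): returned '6Q8S81', offset=21
After 9 (seek(6, SET)): offset=6
After 10 (seek(14, SET)): offset=14
After 11 (read(4)): returned 'B6Q8', offset=18
After 12 (read(6)): returned 'S81SIF', offset=24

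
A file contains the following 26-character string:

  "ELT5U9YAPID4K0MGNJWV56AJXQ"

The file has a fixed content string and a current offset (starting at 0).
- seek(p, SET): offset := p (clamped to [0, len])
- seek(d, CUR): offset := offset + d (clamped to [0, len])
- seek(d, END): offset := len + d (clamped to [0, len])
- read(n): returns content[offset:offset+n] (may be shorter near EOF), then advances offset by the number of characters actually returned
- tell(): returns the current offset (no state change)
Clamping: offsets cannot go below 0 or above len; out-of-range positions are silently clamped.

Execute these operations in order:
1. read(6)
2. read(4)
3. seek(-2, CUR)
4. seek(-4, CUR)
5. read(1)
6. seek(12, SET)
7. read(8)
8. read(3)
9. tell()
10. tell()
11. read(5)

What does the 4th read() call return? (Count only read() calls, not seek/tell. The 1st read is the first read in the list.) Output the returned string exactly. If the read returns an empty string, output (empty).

Answer: K0MGNJWV

Derivation:
After 1 (read(6)): returned 'ELT5U9', offset=6
After 2 (read(4)): returned 'YAPI', offset=10
After 3 (seek(-2, CUR)): offset=8
After 4 (seek(-4, CUR)): offset=4
After 5 (read(1)): returned 'U', offset=5
After 6 (seek(12, SET)): offset=12
After 7 (read(8)): returned 'K0MGNJWV', offset=20
After 8 (read(3)): returned '56A', offset=23
After 9 (tell()): offset=23
After 10 (tell()): offset=23
After 11 (read(5)): returned 'JXQ', offset=26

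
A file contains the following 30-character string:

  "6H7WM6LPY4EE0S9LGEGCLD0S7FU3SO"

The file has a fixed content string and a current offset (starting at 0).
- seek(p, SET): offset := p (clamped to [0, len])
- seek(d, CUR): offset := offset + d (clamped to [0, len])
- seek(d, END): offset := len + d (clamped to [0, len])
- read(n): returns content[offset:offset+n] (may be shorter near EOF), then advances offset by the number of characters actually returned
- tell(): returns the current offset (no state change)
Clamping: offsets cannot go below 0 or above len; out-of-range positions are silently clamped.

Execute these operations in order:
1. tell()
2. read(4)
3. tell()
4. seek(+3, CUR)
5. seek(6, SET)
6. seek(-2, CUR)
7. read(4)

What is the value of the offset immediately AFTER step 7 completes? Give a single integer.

After 1 (tell()): offset=0
After 2 (read(4)): returned '6H7W', offset=4
After 3 (tell()): offset=4
After 4 (seek(+3, CUR)): offset=7
After 5 (seek(6, SET)): offset=6
After 6 (seek(-2, CUR)): offset=4
After 7 (read(4)): returned 'M6LP', offset=8

Answer: 8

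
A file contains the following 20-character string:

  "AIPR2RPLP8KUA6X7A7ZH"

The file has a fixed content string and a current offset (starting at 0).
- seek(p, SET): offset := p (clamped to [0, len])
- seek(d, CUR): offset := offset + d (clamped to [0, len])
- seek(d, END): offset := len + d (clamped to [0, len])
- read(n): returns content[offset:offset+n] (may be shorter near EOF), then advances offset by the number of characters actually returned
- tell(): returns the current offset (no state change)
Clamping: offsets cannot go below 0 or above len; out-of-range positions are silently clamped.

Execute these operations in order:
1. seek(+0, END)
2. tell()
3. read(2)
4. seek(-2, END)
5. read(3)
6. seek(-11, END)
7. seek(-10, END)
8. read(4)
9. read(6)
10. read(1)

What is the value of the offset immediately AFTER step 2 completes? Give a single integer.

Answer: 20

Derivation:
After 1 (seek(+0, END)): offset=20
After 2 (tell()): offset=20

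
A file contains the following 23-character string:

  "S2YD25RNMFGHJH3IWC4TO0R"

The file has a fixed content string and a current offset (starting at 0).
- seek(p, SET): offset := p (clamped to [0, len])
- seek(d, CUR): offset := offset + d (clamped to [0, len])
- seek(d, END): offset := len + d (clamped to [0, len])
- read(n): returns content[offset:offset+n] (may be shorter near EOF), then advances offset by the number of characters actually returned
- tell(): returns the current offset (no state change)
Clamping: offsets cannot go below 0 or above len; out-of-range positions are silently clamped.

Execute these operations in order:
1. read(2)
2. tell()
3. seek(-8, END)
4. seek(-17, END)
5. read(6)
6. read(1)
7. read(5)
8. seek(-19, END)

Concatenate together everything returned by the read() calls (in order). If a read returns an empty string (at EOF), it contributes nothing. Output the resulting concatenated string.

After 1 (read(2)): returned 'S2', offset=2
After 2 (tell()): offset=2
After 3 (seek(-8, END)): offset=15
After 4 (seek(-17, END)): offset=6
After 5 (read(6)): returned 'RNMFGH', offset=12
After 6 (read(1)): returned 'J', offset=13
After 7 (read(5)): returned 'H3IWC', offset=18
After 8 (seek(-19, END)): offset=4

Answer: S2RNMFGHJH3IWC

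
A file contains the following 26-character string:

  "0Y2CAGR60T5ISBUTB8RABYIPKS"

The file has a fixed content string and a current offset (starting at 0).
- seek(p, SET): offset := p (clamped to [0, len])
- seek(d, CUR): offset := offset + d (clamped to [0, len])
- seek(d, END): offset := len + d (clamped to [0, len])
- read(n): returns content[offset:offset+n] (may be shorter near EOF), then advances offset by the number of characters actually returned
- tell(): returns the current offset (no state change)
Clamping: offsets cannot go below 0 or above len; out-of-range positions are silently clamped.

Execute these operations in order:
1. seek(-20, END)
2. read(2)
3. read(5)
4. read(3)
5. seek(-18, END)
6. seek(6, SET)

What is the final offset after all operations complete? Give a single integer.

After 1 (seek(-20, END)): offset=6
After 2 (read(2)): returned 'R6', offset=8
After 3 (read(5)): returned '0T5IS', offset=13
After 4 (read(3)): returned 'BUT', offset=16
After 5 (seek(-18, END)): offset=8
After 6 (seek(6, SET)): offset=6

Answer: 6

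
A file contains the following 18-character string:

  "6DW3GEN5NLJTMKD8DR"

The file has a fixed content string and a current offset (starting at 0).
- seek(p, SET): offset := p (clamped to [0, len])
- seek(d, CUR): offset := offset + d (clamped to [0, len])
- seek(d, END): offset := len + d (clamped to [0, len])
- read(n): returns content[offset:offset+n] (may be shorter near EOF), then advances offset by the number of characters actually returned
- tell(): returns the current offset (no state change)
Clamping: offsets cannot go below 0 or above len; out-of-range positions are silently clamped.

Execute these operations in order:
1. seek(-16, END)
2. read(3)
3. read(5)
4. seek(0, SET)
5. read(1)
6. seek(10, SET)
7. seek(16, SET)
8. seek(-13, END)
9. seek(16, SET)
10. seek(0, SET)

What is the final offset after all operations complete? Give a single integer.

Answer: 0

Derivation:
After 1 (seek(-16, END)): offset=2
After 2 (read(3)): returned 'W3G', offset=5
After 3 (read(5)): returned 'EN5NL', offset=10
After 4 (seek(0, SET)): offset=0
After 5 (read(1)): returned '6', offset=1
After 6 (seek(10, SET)): offset=10
After 7 (seek(16, SET)): offset=16
After 8 (seek(-13, END)): offset=5
After 9 (seek(16, SET)): offset=16
After 10 (seek(0, SET)): offset=0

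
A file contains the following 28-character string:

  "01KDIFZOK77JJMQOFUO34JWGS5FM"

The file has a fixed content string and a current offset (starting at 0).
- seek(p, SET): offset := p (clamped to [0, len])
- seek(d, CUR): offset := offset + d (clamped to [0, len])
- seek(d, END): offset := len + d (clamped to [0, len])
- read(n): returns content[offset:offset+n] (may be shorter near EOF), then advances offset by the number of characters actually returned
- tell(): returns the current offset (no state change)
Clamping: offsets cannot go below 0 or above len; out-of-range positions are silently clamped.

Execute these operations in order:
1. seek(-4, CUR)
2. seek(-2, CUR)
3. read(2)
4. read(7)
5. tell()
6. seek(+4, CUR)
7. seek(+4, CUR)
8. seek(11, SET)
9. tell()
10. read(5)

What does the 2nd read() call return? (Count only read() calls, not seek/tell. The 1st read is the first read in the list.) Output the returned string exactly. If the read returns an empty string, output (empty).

After 1 (seek(-4, CUR)): offset=0
After 2 (seek(-2, CUR)): offset=0
After 3 (read(2)): returned '01', offset=2
After 4 (read(7)): returned 'KDIFZOK', offset=9
After 5 (tell()): offset=9
After 6 (seek(+4, CUR)): offset=13
After 7 (seek(+4, CUR)): offset=17
After 8 (seek(11, SET)): offset=11
After 9 (tell()): offset=11
After 10 (read(5)): returned 'JJMQO', offset=16

Answer: KDIFZOK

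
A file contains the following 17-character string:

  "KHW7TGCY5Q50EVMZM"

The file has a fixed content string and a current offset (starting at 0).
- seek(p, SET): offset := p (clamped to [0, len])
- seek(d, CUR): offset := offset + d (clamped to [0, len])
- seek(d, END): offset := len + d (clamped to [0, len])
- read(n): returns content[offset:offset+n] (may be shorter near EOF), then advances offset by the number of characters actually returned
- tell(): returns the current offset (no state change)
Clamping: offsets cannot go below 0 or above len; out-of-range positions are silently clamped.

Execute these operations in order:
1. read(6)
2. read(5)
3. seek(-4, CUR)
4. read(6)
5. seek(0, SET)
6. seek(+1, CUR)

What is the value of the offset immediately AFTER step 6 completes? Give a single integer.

Answer: 1

Derivation:
After 1 (read(6)): returned 'KHW7TG', offset=6
After 2 (read(5)): returned 'CY5Q5', offset=11
After 3 (seek(-4, CUR)): offset=7
After 4 (read(6)): returned 'Y5Q50E', offset=13
After 5 (seek(0, SET)): offset=0
After 6 (seek(+1, CUR)): offset=1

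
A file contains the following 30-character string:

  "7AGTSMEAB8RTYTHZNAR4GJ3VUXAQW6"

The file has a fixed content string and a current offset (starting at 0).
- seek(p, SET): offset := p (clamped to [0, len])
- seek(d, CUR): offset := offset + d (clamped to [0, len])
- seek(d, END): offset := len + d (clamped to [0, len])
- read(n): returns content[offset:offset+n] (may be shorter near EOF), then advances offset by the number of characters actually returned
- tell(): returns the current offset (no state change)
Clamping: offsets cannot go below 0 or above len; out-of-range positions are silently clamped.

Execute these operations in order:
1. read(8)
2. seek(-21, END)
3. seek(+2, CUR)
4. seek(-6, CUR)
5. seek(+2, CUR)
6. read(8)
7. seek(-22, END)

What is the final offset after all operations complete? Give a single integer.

Answer: 8

Derivation:
After 1 (read(8)): returned '7AGTSMEA', offset=8
After 2 (seek(-21, END)): offset=9
After 3 (seek(+2, CUR)): offset=11
After 4 (seek(-6, CUR)): offset=5
After 5 (seek(+2, CUR)): offset=7
After 6 (read(8)): returned 'AB8RTYTH', offset=15
After 7 (seek(-22, END)): offset=8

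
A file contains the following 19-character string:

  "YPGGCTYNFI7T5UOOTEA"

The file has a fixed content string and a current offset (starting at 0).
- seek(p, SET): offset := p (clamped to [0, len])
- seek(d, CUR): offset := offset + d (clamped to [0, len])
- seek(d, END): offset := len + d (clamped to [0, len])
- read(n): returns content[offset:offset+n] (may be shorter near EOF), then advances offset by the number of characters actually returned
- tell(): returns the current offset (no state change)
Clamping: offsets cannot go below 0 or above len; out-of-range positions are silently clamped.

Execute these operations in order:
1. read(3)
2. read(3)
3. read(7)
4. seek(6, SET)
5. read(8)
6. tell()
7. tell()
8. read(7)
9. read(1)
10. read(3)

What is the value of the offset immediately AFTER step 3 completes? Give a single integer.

Answer: 13

Derivation:
After 1 (read(3)): returned 'YPG', offset=3
After 2 (read(3)): returned 'GCT', offset=6
After 3 (read(7)): returned 'YNFI7T5', offset=13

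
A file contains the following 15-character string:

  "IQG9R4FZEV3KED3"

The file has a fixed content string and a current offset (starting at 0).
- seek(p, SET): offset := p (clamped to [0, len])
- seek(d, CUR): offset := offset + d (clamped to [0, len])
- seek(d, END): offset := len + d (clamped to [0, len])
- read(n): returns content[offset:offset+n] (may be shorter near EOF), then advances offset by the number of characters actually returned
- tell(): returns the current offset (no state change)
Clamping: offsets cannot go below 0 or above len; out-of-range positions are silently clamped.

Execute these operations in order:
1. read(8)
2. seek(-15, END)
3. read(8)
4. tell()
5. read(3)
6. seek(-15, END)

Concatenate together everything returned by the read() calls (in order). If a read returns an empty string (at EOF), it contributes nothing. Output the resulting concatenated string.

After 1 (read(8)): returned 'IQG9R4FZ', offset=8
After 2 (seek(-15, END)): offset=0
After 3 (read(8)): returned 'IQG9R4FZ', offset=8
After 4 (tell()): offset=8
After 5 (read(3)): returned 'EV3', offset=11
After 6 (seek(-15, END)): offset=0

Answer: IQG9R4FZIQG9R4FZEV3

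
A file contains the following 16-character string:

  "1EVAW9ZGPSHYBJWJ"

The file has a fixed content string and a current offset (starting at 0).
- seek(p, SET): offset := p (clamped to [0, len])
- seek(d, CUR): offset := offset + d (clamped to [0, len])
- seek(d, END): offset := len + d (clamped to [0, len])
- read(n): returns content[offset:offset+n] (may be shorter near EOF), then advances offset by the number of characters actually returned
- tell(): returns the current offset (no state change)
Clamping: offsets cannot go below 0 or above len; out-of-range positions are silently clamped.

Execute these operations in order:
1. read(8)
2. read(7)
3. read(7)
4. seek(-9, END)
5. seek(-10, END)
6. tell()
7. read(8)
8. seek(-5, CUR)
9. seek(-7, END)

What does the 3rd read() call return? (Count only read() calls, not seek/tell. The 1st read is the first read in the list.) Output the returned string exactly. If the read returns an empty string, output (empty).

After 1 (read(8)): returned '1EVAW9ZG', offset=8
After 2 (read(7)): returned 'PSHYBJW', offset=15
After 3 (read(7)): returned 'J', offset=16
After 4 (seek(-9, END)): offset=7
After 5 (seek(-10, END)): offset=6
After 6 (tell()): offset=6
After 7 (read(8)): returned 'ZGPSHYBJ', offset=14
After 8 (seek(-5, CUR)): offset=9
After 9 (seek(-7, END)): offset=9

Answer: J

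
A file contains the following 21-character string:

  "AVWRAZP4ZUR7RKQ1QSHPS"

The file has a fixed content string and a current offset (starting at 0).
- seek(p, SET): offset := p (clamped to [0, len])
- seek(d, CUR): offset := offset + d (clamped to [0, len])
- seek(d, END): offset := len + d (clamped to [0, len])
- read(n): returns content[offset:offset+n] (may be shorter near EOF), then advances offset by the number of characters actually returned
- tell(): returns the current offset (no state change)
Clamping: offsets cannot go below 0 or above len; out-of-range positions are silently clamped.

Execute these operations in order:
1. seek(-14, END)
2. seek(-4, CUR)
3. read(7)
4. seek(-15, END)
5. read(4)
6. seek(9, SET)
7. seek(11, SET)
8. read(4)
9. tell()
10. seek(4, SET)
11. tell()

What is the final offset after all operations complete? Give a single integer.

Answer: 4

Derivation:
After 1 (seek(-14, END)): offset=7
After 2 (seek(-4, CUR)): offset=3
After 3 (read(7)): returned 'RAZP4ZU', offset=10
After 4 (seek(-15, END)): offset=6
After 5 (read(4)): returned 'P4ZU', offset=10
After 6 (seek(9, SET)): offset=9
After 7 (seek(11, SET)): offset=11
After 8 (read(4)): returned '7RKQ', offset=15
After 9 (tell()): offset=15
After 10 (seek(4, SET)): offset=4
After 11 (tell()): offset=4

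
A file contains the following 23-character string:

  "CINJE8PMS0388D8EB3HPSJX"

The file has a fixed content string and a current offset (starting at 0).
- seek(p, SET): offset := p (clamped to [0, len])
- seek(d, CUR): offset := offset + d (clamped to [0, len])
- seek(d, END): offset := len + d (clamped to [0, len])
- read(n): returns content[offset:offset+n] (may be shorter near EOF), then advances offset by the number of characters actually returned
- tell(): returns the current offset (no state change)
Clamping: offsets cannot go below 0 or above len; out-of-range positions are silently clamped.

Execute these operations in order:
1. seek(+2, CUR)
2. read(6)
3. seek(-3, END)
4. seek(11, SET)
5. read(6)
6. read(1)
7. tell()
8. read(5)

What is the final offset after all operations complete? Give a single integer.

Answer: 23

Derivation:
After 1 (seek(+2, CUR)): offset=2
After 2 (read(6)): returned 'NJE8PM', offset=8
After 3 (seek(-3, END)): offset=20
After 4 (seek(11, SET)): offset=11
After 5 (read(6)): returned '88D8EB', offset=17
After 6 (read(1)): returned '3', offset=18
After 7 (tell()): offset=18
After 8 (read(5)): returned 'HPSJX', offset=23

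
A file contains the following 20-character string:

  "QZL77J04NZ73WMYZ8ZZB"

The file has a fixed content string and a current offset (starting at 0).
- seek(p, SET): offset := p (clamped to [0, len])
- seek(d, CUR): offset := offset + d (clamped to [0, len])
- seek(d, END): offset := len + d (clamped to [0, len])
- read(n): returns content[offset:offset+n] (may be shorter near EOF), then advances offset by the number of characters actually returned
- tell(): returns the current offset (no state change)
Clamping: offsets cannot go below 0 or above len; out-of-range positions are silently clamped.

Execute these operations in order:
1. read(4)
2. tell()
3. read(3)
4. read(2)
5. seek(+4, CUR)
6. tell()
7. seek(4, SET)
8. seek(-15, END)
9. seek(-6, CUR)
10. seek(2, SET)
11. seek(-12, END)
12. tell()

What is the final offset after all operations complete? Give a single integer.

After 1 (read(4)): returned 'QZL7', offset=4
After 2 (tell()): offset=4
After 3 (read(3)): returned '7J0', offset=7
After 4 (read(2)): returned '4N', offset=9
After 5 (seek(+4, CUR)): offset=13
After 6 (tell()): offset=13
After 7 (seek(4, SET)): offset=4
After 8 (seek(-15, END)): offset=5
After 9 (seek(-6, CUR)): offset=0
After 10 (seek(2, SET)): offset=2
After 11 (seek(-12, END)): offset=8
After 12 (tell()): offset=8

Answer: 8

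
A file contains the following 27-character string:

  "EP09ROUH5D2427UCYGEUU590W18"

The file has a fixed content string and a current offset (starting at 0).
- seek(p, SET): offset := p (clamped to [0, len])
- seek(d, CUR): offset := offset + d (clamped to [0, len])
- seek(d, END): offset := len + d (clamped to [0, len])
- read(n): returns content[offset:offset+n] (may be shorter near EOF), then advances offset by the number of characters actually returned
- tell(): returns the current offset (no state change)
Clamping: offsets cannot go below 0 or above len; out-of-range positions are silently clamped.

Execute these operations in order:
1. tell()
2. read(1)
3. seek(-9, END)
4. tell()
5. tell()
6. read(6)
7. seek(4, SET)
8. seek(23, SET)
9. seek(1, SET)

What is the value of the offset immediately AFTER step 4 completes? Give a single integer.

After 1 (tell()): offset=0
After 2 (read(1)): returned 'E', offset=1
After 3 (seek(-9, END)): offset=18
After 4 (tell()): offset=18

Answer: 18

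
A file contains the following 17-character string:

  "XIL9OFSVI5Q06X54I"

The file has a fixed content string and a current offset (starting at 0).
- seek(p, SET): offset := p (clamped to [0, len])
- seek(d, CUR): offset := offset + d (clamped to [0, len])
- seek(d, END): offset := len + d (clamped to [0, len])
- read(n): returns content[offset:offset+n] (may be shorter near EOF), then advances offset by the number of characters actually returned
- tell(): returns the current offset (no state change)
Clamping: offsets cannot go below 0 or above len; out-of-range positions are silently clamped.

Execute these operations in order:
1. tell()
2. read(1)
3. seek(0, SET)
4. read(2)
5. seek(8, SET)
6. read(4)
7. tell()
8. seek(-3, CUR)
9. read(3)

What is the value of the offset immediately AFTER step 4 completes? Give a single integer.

After 1 (tell()): offset=0
After 2 (read(1)): returned 'X', offset=1
After 3 (seek(0, SET)): offset=0
After 4 (read(2)): returned 'XI', offset=2

Answer: 2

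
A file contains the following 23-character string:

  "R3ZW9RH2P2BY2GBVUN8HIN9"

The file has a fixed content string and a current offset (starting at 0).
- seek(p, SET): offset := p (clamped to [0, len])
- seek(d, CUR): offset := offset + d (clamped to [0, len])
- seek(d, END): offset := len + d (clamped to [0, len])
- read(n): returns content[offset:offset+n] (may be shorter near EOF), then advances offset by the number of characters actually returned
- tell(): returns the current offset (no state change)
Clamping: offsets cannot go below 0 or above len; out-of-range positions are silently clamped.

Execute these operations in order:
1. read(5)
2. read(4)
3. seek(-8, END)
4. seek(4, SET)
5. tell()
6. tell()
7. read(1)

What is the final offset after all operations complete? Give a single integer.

Answer: 5

Derivation:
After 1 (read(5)): returned 'R3ZW9', offset=5
After 2 (read(4)): returned 'RH2P', offset=9
After 3 (seek(-8, END)): offset=15
After 4 (seek(4, SET)): offset=4
After 5 (tell()): offset=4
After 6 (tell()): offset=4
After 7 (read(1)): returned '9', offset=5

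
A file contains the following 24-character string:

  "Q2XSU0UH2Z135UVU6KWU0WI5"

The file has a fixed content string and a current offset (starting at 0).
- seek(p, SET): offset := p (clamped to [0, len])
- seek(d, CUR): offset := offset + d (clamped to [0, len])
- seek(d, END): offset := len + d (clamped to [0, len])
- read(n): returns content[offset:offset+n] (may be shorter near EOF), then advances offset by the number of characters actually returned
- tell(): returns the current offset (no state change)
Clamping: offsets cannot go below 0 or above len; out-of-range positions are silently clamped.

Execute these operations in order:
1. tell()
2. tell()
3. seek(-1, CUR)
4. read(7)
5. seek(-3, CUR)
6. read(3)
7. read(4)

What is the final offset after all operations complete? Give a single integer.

After 1 (tell()): offset=0
After 2 (tell()): offset=0
After 3 (seek(-1, CUR)): offset=0
After 4 (read(7)): returned 'Q2XSU0U', offset=7
After 5 (seek(-3, CUR)): offset=4
After 6 (read(3)): returned 'U0U', offset=7
After 7 (read(4)): returned 'H2Z1', offset=11

Answer: 11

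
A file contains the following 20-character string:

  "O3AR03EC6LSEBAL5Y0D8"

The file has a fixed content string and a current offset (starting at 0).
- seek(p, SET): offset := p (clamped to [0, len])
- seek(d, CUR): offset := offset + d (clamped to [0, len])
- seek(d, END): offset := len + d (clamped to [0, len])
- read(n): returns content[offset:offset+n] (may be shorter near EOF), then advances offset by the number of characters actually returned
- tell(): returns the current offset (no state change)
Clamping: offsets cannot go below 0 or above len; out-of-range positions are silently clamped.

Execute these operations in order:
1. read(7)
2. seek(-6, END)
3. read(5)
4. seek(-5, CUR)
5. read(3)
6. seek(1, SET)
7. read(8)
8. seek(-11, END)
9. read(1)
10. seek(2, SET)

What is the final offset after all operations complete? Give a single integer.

Answer: 2

Derivation:
After 1 (read(7)): returned 'O3AR03E', offset=7
After 2 (seek(-6, END)): offset=14
After 3 (read(5)): returned 'L5Y0D', offset=19
After 4 (seek(-5, CUR)): offset=14
After 5 (read(3)): returned 'L5Y', offset=17
After 6 (seek(1, SET)): offset=1
After 7 (read(8)): returned '3AR03EC6', offset=9
After 8 (seek(-11, END)): offset=9
After 9 (read(1)): returned 'L', offset=10
After 10 (seek(2, SET)): offset=2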